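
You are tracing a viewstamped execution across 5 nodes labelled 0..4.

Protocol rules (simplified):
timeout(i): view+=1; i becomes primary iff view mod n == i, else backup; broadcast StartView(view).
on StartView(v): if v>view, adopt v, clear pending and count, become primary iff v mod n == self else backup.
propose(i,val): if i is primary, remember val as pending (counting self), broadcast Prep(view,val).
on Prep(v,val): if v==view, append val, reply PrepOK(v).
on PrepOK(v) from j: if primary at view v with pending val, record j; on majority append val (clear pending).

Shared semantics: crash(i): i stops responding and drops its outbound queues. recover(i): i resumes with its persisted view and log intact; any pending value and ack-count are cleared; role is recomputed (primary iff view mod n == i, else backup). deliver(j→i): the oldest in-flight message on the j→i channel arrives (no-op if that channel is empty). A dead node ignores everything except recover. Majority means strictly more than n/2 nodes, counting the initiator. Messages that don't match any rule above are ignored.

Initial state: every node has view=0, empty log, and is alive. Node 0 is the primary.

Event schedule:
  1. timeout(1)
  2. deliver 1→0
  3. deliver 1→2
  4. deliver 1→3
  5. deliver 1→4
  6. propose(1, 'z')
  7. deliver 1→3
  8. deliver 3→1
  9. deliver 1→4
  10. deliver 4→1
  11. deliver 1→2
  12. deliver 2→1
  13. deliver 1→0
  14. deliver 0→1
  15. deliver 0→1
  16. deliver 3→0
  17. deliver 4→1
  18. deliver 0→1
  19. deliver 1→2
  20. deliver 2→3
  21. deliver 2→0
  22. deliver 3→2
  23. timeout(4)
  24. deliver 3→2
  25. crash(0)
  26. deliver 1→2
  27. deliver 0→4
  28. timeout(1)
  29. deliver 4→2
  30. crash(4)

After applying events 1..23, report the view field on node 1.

1. timeout(1):  <1:prim v1 ->
2. deliver 1→0:  <0:back v1 ->
3. deliver 1→2:  <2:back v1 ->
4. deliver 1→3:  <3:back v1 ->
5. deliver 1→4:  <4:back v1 ->
6. propose(1,'z'):  nop
7. deliver 1→3:  <3:back v1 z>
8. deliver 3→1:  nop
9. deliver 1→4:  <4:back v1 z>
10. deliver 4→1:  <1:prim v1 z>
11. deliver 1→2:  <2:back v1 z>
12. deliver 2→1:  nop
13. deliver 1→0:  <0:back v1 z>
14. deliver 0→1:  nop
15. deliver 0→1:  nop
16. deliver 3→0:  nop
17. deliver 4→1:  nop
18. deliver 0→1:  nop
19. deliver 1→2:  nop
20. deliver 2→3:  nop
21. deliver 2→0:  nop
22. deliver 3→2:  nop
23. timeout(4):  <4:back v2 z>

1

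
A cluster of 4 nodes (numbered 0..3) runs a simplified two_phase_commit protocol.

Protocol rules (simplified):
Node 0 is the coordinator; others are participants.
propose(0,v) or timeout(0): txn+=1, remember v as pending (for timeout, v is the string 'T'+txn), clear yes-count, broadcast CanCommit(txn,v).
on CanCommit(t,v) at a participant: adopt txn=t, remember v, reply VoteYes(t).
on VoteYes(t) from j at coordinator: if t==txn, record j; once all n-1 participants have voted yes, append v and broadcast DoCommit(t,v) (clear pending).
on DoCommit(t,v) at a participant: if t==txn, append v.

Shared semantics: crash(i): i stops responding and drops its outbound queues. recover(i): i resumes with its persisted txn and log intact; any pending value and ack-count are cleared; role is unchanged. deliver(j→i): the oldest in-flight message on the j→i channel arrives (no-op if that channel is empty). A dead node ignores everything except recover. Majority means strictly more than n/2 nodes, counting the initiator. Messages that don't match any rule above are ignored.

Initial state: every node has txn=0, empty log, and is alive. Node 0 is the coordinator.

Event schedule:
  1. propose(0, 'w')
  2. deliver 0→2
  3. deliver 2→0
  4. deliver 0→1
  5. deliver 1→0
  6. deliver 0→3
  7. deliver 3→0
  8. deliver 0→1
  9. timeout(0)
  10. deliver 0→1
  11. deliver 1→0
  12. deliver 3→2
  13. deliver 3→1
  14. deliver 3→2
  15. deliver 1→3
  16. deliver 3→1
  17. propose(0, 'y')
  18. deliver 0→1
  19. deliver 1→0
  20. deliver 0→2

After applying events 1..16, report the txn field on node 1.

after 1 — propose(0,'w'): n0:coor/t1/[-]
after 2 — deliver 0→2: n2:part/t1/[-]
after 3 — deliver 2→0: ·
after 4 — deliver 0→1: n1:part/t1/[-]
after 5 — deliver 1→0: ·
after 6 — deliver 0→3: n3:part/t1/[-]
after 7 — deliver 3→0: n0:coor/t1/[w]
after 8 — deliver 0→1: n1:part/t1/[w]
after 9 — timeout(0): n0:coor/t2/[w]
after 10 — deliver 0→1: n1:part/t2/[w]
after 11 — deliver 1→0: ·
after 12 — deliver 3→2: ·
after 13 — deliver 3→1: ·
after 14 — deliver 3→2: ·
after 15 — deliver 1→3: ·
after 16 — deliver 3→1: ·

2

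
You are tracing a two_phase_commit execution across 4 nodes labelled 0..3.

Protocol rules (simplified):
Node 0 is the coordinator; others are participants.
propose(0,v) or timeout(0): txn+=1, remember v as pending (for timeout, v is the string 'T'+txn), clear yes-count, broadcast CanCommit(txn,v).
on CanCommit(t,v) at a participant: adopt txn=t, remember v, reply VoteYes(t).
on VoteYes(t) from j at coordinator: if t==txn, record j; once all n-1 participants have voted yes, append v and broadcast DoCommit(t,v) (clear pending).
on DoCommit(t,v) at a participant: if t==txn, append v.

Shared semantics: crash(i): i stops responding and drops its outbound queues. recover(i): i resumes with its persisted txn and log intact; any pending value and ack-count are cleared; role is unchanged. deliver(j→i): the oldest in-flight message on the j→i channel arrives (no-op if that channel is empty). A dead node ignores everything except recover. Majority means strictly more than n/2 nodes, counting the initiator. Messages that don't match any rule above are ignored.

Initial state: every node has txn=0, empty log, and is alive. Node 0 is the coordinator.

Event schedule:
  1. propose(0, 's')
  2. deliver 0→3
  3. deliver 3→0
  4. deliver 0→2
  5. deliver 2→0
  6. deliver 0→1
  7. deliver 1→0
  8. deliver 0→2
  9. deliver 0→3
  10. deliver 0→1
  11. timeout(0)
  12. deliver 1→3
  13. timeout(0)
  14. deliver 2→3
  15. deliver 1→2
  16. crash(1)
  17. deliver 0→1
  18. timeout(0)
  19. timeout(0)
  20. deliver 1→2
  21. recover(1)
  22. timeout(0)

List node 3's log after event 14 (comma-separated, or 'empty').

s

[1] propose(0,'s') → N0(coor t1 [-])
[2] deliver 0→3 → N3(part t1 [-])
[3] deliver 3→0 → ∅
[4] deliver 0→2 → N2(part t1 [-])
[5] deliver 2→0 → ∅
[6] deliver 0→1 → N1(part t1 [-])
[7] deliver 1→0 → N0(coor t1 [s])
[8] deliver 0→2 → N2(part t1 [s])
[9] deliver 0→3 → N3(part t1 [s])
[10] deliver 0→1 → N1(part t1 [s])
[11] timeout(0) → N0(coor t2 [s])
[12] deliver 1→3 → ∅
[13] timeout(0) → N0(coor t3 [s])
[14] deliver 2→3 → ∅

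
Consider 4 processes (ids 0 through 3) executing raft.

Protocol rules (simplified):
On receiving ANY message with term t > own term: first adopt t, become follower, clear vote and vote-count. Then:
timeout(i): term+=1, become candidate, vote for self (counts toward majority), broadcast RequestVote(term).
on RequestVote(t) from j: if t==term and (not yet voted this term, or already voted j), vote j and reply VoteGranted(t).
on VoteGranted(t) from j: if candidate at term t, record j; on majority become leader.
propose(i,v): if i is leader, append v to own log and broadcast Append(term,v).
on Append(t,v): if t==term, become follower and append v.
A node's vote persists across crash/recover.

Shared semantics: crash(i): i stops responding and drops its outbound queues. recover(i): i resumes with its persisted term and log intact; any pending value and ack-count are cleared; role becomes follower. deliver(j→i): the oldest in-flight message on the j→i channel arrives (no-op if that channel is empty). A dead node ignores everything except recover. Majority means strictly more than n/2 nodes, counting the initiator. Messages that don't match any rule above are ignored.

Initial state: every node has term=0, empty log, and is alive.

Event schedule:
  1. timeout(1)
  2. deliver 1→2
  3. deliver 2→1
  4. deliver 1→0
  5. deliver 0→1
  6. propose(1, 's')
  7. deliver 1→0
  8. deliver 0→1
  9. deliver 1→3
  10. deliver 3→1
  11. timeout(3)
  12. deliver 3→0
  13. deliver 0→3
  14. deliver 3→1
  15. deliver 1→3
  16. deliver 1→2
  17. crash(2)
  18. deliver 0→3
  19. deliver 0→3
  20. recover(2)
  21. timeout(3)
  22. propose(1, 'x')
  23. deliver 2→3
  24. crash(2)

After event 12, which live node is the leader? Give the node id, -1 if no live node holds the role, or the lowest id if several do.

1

after 1 — timeout(1): n1:cand/t1/[-]
after 2 — deliver 1→2: n2:foll/t1/[-]
after 3 — deliver 2→1: ·
after 4 — deliver 1→0: n0:foll/t1/[-]
after 5 — deliver 0→1: n1:lead/t1/[-]
after 6 — propose(1,'s'): n1:lead/t1/[s]
after 7 — deliver 1→0: n0:foll/t1/[s]
after 8 — deliver 0→1: ·
after 9 — deliver 1→3: n3:foll/t1/[-]
after 10 — deliver 3→1: ·
after 11 — timeout(3): n3:cand/t2/[-]
after 12 — deliver 3→0: n0:foll/t2/[s]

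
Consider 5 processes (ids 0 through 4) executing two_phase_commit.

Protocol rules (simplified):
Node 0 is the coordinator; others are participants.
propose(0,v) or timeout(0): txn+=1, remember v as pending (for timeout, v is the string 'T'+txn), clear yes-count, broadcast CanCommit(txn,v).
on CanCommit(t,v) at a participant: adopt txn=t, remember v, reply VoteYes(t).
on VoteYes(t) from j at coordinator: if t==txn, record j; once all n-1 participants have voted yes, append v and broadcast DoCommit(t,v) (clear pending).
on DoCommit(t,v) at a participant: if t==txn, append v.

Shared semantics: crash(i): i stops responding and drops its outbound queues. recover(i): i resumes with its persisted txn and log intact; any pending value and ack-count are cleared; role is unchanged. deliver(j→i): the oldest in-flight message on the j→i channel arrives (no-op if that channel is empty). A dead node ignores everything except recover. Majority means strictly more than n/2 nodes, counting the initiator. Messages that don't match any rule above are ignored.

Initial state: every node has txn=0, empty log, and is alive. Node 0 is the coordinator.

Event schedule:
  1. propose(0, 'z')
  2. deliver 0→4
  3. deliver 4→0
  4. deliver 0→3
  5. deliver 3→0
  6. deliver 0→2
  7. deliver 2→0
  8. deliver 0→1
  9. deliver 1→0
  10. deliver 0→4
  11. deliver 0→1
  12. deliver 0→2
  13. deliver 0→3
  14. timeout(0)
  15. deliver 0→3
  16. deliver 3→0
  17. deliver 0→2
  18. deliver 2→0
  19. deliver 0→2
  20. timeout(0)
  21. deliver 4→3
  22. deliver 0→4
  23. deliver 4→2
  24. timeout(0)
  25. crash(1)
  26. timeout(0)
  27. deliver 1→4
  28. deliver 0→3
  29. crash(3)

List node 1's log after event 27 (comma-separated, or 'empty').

z

[1] propose(0,'z') → N0(coor t1 [-])
[2] deliver 0→4 → N4(part t1 [-])
[3] deliver 4→0 → ∅
[4] deliver 0→3 → N3(part t1 [-])
[5] deliver 3→0 → ∅
[6] deliver 0→2 → N2(part t1 [-])
[7] deliver 2→0 → ∅
[8] deliver 0→1 → N1(part t1 [-])
[9] deliver 1→0 → N0(coor t1 [z])
[10] deliver 0→4 → N4(part t1 [z])
[11] deliver 0→1 → N1(part t1 [z])
[12] deliver 0→2 → N2(part t1 [z])
[13] deliver 0→3 → N3(part t1 [z])
[14] timeout(0) → N0(coor t2 [z])
[15] deliver 0→3 → N3(part t2 [z])
[16] deliver 3→0 → ∅
[17] deliver 0→2 → N2(part t2 [z])
[18] deliver 2→0 → ∅
[19] deliver 0→2 → ∅
[20] timeout(0) → N0(coor t3 [z])
[21] deliver 4→3 → ∅
[22] deliver 0→4 → N4(part t2 [z])
[23] deliver 4→2 → ∅
[24] timeout(0) → N0(coor t4 [z])
[25] crash(1) → N1(✗part t1 [z])
[26] timeout(0) → N0(coor t5 [z])
[27] deliver 1→4 → ∅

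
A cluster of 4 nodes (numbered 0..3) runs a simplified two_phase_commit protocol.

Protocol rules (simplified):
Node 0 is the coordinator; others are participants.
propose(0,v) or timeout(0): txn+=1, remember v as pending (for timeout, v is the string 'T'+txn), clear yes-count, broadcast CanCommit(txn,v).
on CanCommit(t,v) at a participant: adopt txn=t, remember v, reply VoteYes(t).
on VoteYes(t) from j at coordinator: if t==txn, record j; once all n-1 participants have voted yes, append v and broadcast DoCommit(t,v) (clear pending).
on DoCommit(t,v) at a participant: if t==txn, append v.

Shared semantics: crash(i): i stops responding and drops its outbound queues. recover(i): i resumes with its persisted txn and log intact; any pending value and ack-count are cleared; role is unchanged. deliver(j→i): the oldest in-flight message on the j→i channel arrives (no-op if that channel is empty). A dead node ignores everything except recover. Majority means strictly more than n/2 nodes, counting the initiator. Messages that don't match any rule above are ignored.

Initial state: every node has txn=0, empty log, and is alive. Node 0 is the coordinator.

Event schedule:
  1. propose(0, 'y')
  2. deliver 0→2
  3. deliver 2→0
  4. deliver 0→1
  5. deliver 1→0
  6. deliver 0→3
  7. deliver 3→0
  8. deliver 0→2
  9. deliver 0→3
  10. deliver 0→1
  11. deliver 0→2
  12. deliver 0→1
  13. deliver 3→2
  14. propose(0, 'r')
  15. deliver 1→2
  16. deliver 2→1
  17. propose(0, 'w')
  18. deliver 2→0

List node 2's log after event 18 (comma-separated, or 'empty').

after 1 — propose(0,'y'): n0:coor/t1/[-]
after 2 — deliver 0→2: n2:part/t1/[-]
after 3 — deliver 2→0: ·
after 4 — deliver 0→1: n1:part/t1/[-]
after 5 — deliver 1→0: ·
after 6 — deliver 0→3: n3:part/t1/[-]
after 7 — deliver 3→0: n0:coor/t1/[y]
after 8 — deliver 0→2: n2:part/t1/[y]
after 9 — deliver 0→3: n3:part/t1/[y]
after 10 — deliver 0→1: n1:part/t1/[y]
after 11 — deliver 0→2: ·
after 12 — deliver 0→1: ·
after 13 — deliver 3→2: ·
after 14 — propose(0,'r'): n0:coor/t2/[y]
after 15 — deliver 1→2: ·
after 16 — deliver 2→1: ·
after 17 — propose(0,'w'): n0:coor/t3/[y]
after 18 — deliver 2→0: ·

y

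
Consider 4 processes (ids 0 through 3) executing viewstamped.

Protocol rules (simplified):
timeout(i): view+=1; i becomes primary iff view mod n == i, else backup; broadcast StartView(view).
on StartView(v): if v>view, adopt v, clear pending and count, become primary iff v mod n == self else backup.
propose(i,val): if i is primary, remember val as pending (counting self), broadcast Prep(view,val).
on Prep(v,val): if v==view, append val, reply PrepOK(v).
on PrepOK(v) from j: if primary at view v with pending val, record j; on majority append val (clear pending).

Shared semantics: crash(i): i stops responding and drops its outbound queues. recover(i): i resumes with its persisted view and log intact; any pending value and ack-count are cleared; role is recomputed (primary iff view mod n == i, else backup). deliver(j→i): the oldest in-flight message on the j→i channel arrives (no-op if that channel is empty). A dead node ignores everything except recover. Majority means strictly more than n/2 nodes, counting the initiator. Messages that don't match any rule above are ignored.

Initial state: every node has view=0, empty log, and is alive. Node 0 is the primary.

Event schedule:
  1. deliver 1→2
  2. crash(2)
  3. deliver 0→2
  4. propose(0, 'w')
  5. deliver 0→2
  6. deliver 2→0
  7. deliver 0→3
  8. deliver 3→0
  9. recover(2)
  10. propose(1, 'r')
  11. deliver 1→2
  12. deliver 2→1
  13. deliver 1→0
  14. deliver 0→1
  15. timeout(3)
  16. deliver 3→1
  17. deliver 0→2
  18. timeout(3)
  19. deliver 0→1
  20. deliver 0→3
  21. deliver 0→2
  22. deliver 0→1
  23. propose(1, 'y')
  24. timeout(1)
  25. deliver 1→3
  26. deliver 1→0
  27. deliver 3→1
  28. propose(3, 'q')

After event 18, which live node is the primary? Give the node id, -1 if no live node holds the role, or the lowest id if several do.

step 1 deliver 1→2: —
step 2 crash(2): 2={✗back,v=0,log=-}
step 3 deliver 0→2: —
step 4 propose(0,'w'): —
step 5 deliver 0→2: —
step 6 deliver 2→0: —
step 7 deliver 0→3: 3={back,v=0,log=w}
step 8 deliver 3→0: —
step 9 recover(2): 2={back,v=0,log=-}
step 10 propose(1,'r'): —
step 11 deliver 1→2: —
step 12 deliver 2→1: —
step 13 deliver 1→0: —
step 14 deliver 0→1: 1={back,v=0,log=w}
step 15 timeout(3): 3={back,v=1,log=w}
step 16 deliver 3→1: 1={prim,v=1,log=w}
step 17 deliver 0→2: 2={back,v=0,log=w}
step 18 timeout(3): 3={back,v=2,log=w}

0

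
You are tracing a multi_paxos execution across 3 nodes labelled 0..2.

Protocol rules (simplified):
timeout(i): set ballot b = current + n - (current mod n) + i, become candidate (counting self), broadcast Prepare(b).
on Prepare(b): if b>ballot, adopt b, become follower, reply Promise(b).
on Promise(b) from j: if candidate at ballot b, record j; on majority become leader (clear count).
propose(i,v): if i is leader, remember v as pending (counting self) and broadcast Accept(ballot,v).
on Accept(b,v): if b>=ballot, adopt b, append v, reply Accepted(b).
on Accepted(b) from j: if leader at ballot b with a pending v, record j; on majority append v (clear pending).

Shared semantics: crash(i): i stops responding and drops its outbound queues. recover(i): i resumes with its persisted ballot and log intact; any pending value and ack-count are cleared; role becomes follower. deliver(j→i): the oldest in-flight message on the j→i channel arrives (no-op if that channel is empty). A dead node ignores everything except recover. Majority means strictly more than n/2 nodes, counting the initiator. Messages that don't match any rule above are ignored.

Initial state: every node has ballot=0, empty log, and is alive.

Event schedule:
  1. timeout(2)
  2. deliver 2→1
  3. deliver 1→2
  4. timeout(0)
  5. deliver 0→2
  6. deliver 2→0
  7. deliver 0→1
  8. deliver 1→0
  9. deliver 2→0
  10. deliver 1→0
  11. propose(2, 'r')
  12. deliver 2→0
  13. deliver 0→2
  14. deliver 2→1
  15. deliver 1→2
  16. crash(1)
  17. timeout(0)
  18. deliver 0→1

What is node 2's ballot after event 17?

5

1. timeout(2):  <2:cand b5 ->
2. deliver 2→1:  <1:foll b5 ->
3. deliver 1→2:  <2:lead b5 ->
4. timeout(0):  <0:cand b3 ->
5. deliver 0→2:  nop
6. deliver 2→0:  <0:foll b5 ->
7. deliver 0→1:  nop
8. deliver 1→0:  nop
9. deliver 2→0:  nop
10. deliver 1→0:  nop
11. propose(2,'r'):  nop
12. deliver 2→0:  <0:foll b5 r>
13. deliver 0→2:  nop
14. deliver 2→1:  <1:foll b5 r>
15. deliver 1→2:  <2:lead b5 r>
16. crash(1):  <1:✗foll b5 r>
17. timeout(0):  <0:cand b6 r>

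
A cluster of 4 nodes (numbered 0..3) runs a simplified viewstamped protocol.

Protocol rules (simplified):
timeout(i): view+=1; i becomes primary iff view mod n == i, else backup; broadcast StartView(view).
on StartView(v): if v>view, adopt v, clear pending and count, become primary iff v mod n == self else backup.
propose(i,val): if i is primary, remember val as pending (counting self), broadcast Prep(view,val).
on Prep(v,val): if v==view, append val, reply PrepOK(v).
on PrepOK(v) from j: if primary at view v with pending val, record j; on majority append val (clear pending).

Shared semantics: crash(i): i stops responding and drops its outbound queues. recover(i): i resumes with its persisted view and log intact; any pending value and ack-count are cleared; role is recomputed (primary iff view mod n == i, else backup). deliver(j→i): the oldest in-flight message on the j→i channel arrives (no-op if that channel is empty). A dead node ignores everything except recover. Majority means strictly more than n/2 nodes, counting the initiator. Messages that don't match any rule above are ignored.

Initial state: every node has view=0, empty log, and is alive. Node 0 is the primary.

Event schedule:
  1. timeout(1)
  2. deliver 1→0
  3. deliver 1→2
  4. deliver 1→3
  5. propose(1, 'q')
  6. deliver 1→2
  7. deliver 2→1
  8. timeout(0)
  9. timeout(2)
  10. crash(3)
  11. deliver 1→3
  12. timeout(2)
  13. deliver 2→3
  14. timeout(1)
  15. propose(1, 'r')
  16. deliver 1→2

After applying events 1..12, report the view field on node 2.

3

step 1 timeout(1): 1={prim,v=1,log=-}
step 2 deliver 1→0: 0={back,v=1,log=-}
step 3 deliver 1→2: 2={back,v=1,log=-}
step 4 deliver 1→3: 3={back,v=1,log=-}
step 5 propose(1,'q'): —
step 6 deliver 1→2: 2={back,v=1,log=q}
step 7 deliver 2→1: —
step 8 timeout(0): 0={back,v=2,log=-}
step 9 timeout(2): 2={prim,v=2,log=q}
step 10 crash(3): 3={✗back,v=1,log=-}
step 11 deliver 1→3: —
step 12 timeout(2): 2={back,v=3,log=q}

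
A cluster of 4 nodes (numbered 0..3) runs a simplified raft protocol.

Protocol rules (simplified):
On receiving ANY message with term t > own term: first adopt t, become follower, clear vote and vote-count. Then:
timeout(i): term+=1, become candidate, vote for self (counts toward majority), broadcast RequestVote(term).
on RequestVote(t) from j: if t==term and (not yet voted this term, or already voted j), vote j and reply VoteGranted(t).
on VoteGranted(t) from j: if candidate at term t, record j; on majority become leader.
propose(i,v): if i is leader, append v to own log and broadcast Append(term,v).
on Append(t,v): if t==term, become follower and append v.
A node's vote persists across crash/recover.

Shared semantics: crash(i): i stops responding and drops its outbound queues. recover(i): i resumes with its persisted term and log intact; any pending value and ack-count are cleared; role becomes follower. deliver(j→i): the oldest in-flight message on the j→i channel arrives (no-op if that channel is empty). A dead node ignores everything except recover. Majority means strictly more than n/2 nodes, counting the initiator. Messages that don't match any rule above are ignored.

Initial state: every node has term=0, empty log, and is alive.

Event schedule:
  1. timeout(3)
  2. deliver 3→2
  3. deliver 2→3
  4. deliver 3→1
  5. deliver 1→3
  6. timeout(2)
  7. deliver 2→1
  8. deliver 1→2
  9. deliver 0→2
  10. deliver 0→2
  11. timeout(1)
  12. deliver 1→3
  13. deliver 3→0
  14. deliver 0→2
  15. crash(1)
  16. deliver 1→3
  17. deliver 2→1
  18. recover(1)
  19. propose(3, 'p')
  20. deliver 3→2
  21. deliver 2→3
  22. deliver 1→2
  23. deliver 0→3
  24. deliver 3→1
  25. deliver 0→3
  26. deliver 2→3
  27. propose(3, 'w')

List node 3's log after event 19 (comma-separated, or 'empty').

empty

1. timeout(3):  <3:cand t1 ->
2. deliver 3→2:  <2:foll t1 ->
3. deliver 2→3:  nop
4. deliver 3→1:  <1:foll t1 ->
5. deliver 1→3:  <3:lead t1 ->
6. timeout(2):  <2:cand t2 ->
7. deliver 2→1:  <1:foll t2 ->
8. deliver 1→2:  nop
9. deliver 0→2:  nop
10. deliver 0→2:  nop
11. timeout(1):  <1:cand t3 ->
12. deliver 1→3:  <3:foll t3 ->
13. deliver 3→0:  <0:foll t1 ->
14. deliver 0→2:  nop
15. crash(1):  <1:✗cand t3 ->
16. deliver 1→3:  nop
17. deliver 2→1:  nop
18. recover(1):  <1:foll t3 ->
19. propose(3,'p'):  nop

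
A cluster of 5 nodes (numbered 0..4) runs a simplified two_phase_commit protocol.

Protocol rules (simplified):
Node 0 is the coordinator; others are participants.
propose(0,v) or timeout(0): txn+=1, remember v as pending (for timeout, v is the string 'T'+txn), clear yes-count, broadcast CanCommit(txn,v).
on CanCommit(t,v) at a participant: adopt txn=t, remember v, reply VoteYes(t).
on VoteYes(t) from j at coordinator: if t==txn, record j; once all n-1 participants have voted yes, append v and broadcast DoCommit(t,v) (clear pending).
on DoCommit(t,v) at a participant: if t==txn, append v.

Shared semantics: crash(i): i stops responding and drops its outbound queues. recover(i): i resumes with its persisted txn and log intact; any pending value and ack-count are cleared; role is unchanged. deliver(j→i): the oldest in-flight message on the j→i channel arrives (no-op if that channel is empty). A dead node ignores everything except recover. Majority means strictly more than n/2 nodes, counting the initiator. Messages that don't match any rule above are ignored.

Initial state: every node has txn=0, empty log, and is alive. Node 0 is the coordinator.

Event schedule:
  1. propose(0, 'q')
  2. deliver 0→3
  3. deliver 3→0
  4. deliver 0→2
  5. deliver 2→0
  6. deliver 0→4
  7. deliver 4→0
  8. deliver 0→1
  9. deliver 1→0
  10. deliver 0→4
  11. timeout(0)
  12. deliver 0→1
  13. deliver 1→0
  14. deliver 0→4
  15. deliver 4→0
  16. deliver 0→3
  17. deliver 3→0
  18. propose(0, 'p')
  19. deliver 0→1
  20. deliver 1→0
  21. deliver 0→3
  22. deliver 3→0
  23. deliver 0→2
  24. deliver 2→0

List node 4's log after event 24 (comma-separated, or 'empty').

[1] propose(0,'q') → N0(coor t1 [-])
[2] deliver 0→3 → N3(part t1 [-])
[3] deliver 3→0 → ∅
[4] deliver 0→2 → N2(part t1 [-])
[5] deliver 2→0 → ∅
[6] deliver 0→4 → N4(part t1 [-])
[7] deliver 4→0 → ∅
[8] deliver 0→1 → N1(part t1 [-])
[9] deliver 1→0 → N0(coor t1 [q])
[10] deliver 0→4 → N4(part t1 [q])
[11] timeout(0) → N0(coor t2 [q])
[12] deliver 0→1 → N1(part t1 [q])
[13] deliver 1→0 → ∅
[14] deliver 0→4 → N4(part t2 [q])
[15] deliver 4→0 → ∅
[16] deliver 0→3 → N3(part t1 [q])
[17] deliver 3→0 → ∅
[18] propose(0,'p') → N0(coor t3 [q])
[19] deliver 0→1 → N1(part t2 [q])
[20] deliver 1→0 → ∅
[21] deliver 0→3 → N3(part t2 [q])
[22] deliver 3→0 → ∅
[23] deliver 0→2 → N2(part t1 [q])
[24] deliver 2→0 → ∅

q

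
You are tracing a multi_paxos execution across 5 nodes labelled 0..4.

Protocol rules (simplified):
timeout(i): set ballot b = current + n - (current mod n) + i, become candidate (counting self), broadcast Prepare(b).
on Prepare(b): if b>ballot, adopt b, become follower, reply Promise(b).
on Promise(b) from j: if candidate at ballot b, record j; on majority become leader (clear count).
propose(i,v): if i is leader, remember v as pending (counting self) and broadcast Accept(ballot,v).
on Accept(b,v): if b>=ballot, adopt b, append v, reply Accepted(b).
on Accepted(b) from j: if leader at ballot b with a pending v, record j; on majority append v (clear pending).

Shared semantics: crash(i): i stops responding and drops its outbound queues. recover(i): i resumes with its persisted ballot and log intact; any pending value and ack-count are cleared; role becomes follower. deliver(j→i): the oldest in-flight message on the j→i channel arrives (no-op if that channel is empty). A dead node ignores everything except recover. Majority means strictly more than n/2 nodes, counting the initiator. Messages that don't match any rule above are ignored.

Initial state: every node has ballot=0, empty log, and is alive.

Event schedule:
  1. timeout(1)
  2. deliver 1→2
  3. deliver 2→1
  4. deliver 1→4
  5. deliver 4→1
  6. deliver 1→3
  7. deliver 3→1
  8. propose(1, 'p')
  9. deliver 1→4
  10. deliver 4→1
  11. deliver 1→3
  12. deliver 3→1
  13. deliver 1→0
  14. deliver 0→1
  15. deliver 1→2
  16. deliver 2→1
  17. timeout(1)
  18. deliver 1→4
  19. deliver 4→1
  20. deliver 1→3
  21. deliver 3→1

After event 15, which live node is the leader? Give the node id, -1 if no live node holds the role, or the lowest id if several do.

1

step 1 timeout(1): 1={cand,b=6,log=-}
step 2 deliver 1→2: 2={foll,b=6,log=-}
step 3 deliver 2→1: —
step 4 deliver 1→4: 4={foll,b=6,log=-}
step 5 deliver 4→1: 1={lead,b=6,log=-}
step 6 deliver 1→3: 3={foll,b=6,log=-}
step 7 deliver 3→1: —
step 8 propose(1,'p'): —
step 9 deliver 1→4: 4={foll,b=6,log=p}
step 10 deliver 4→1: —
step 11 deliver 1→3: 3={foll,b=6,log=p}
step 12 deliver 3→1: 1={lead,b=6,log=p}
step 13 deliver 1→0: 0={foll,b=6,log=-}
step 14 deliver 0→1: —
step 15 deliver 1→2: 2={foll,b=6,log=p}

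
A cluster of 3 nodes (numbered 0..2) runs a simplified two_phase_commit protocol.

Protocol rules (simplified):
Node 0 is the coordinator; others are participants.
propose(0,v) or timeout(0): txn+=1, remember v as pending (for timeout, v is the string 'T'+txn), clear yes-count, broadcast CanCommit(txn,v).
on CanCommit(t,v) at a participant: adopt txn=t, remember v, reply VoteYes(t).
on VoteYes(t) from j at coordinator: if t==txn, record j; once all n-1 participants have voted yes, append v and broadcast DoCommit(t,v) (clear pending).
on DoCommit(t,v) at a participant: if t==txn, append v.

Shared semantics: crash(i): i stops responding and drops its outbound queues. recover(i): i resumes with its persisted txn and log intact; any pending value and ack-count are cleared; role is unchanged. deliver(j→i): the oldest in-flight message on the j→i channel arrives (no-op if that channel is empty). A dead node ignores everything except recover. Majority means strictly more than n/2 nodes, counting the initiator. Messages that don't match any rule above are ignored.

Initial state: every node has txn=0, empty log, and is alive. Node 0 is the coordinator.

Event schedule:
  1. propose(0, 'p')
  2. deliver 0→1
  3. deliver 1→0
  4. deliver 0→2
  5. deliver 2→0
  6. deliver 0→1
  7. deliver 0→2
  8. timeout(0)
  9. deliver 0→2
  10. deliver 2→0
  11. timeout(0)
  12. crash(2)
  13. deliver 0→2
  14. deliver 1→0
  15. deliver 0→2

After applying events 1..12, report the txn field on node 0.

[1] propose(0,'p') → N0(coor t1 [-])
[2] deliver 0→1 → N1(part t1 [-])
[3] deliver 1→0 → ∅
[4] deliver 0→2 → N2(part t1 [-])
[5] deliver 2→0 → N0(coor t1 [p])
[6] deliver 0→1 → N1(part t1 [p])
[7] deliver 0→2 → N2(part t1 [p])
[8] timeout(0) → N0(coor t2 [p])
[9] deliver 0→2 → N2(part t2 [p])
[10] deliver 2→0 → ∅
[11] timeout(0) → N0(coor t3 [p])
[12] crash(2) → N2(✗part t2 [p])

3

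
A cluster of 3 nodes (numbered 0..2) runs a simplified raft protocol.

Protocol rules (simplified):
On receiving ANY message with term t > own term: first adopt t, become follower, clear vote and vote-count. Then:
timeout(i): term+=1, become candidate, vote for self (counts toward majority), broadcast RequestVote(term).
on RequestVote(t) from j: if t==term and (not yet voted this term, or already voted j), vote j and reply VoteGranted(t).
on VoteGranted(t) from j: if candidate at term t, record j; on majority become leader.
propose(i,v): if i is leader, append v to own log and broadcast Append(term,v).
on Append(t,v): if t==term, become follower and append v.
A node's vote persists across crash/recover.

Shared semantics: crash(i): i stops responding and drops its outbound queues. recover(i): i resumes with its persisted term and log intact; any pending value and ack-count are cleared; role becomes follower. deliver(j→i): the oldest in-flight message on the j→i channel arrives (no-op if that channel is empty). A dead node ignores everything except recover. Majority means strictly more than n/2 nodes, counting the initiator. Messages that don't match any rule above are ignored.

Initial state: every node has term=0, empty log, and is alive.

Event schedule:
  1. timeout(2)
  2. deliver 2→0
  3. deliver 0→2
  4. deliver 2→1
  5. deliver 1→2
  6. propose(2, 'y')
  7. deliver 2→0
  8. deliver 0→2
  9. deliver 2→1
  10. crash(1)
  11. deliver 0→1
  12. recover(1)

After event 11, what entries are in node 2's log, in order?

y

e1 timeout(2): 2[cand,t=1,-]
e2 deliver 2→0: 0[foll,t=1,-]
e3 deliver 0→2: 2[lead,t=1,-]
e4 deliver 2→1: 1[foll,t=1,-]
e5 deliver 1→2: ·
e6 propose(2,'y'): 2[lead,t=1,y]
e7 deliver 2→0: 0[foll,t=1,y]
e8 deliver 0→2: ·
e9 deliver 2→1: 1[foll,t=1,y]
e10 crash(1): 1[✗foll,t=1,y]
e11 deliver 0→1: ·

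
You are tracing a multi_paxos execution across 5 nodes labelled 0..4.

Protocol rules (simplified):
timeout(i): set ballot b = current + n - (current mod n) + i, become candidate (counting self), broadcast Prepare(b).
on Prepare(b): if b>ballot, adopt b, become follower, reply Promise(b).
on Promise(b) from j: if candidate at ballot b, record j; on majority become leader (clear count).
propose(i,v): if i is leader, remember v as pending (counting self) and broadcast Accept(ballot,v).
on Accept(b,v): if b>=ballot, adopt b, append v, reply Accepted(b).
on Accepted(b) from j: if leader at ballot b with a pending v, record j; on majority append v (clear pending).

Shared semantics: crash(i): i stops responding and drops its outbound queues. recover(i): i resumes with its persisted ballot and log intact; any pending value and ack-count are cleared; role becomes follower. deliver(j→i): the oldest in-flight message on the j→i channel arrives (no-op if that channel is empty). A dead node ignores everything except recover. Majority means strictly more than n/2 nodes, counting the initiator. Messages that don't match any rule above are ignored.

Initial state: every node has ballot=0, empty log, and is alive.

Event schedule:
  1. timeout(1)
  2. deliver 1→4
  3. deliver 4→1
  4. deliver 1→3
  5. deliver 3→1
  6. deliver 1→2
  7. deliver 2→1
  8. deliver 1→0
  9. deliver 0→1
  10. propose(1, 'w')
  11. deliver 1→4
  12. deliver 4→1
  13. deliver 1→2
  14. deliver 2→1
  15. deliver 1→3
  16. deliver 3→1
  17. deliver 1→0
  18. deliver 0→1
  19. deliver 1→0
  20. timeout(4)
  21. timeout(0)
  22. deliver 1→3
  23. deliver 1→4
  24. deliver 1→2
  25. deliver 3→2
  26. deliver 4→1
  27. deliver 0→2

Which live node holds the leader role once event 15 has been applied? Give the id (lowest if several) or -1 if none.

1

step 1 timeout(1): 1={cand,b=6,log=-}
step 2 deliver 1→4: 4={foll,b=6,log=-}
step 3 deliver 4→1: —
step 4 deliver 1→3: 3={foll,b=6,log=-}
step 5 deliver 3→1: 1={lead,b=6,log=-}
step 6 deliver 1→2: 2={foll,b=6,log=-}
step 7 deliver 2→1: —
step 8 deliver 1→0: 0={foll,b=6,log=-}
step 9 deliver 0→1: —
step 10 propose(1,'w'): —
step 11 deliver 1→4: 4={foll,b=6,log=w}
step 12 deliver 4→1: —
step 13 deliver 1→2: 2={foll,b=6,log=w}
step 14 deliver 2→1: 1={lead,b=6,log=w}
step 15 deliver 1→3: 3={foll,b=6,log=w}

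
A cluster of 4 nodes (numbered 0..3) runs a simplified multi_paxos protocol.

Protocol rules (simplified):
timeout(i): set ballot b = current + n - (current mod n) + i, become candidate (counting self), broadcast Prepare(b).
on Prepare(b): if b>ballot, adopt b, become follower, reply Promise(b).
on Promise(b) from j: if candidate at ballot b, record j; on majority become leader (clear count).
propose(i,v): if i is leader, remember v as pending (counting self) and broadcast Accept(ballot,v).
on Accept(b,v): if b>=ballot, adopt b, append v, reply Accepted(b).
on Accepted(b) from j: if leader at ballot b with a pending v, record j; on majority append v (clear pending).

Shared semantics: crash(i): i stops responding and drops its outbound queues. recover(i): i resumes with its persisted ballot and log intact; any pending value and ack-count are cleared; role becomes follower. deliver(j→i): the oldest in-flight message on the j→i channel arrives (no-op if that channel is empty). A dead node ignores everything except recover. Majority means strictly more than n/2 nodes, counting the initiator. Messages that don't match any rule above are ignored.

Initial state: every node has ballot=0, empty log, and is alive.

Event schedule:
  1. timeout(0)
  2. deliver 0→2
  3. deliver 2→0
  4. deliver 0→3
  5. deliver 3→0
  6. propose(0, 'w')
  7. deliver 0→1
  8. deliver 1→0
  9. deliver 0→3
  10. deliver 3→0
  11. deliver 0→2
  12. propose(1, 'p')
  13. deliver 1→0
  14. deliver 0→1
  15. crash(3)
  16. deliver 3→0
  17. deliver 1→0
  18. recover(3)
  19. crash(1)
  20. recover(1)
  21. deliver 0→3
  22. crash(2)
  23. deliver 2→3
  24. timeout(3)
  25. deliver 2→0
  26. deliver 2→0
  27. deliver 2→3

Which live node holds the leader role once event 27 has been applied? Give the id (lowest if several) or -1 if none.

0

step 1 timeout(0): 0={cand,b=4,log=-}
step 2 deliver 0→2: 2={foll,b=4,log=-}
step 3 deliver 2→0: —
step 4 deliver 0→3: 3={foll,b=4,log=-}
step 5 deliver 3→0: 0={lead,b=4,log=-}
step 6 propose(0,'w'): —
step 7 deliver 0→1: 1={foll,b=4,log=-}
step 8 deliver 1→0: —
step 9 deliver 0→3: 3={foll,b=4,log=w}
step 10 deliver 3→0: —
step 11 deliver 0→2: 2={foll,b=4,log=w}
step 12 propose(1,'p'): —
step 13 deliver 1→0: —
step 14 deliver 0→1: 1={foll,b=4,log=w}
step 15 crash(3): 3={✗foll,b=4,log=w}
step 16 deliver 3→0: —
step 17 deliver 1→0: 0={lead,b=4,log=w}
step 18 recover(3): 3={foll,b=4,log=w}
step 19 crash(1): 1={✗foll,b=4,log=w}
step 20 recover(1): 1={foll,b=4,log=w}
step 21 deliver 0→3: —
step 22 crash(2): 2={✗foll,b=4,log=w}
step 23 deliver 2→3: —
step 24 timeout(3): 3={cand,b=11,log=w}
step 25 deliver 2→0: —
step 26 deliver 2→0: —
step 27 deliver 2→3: —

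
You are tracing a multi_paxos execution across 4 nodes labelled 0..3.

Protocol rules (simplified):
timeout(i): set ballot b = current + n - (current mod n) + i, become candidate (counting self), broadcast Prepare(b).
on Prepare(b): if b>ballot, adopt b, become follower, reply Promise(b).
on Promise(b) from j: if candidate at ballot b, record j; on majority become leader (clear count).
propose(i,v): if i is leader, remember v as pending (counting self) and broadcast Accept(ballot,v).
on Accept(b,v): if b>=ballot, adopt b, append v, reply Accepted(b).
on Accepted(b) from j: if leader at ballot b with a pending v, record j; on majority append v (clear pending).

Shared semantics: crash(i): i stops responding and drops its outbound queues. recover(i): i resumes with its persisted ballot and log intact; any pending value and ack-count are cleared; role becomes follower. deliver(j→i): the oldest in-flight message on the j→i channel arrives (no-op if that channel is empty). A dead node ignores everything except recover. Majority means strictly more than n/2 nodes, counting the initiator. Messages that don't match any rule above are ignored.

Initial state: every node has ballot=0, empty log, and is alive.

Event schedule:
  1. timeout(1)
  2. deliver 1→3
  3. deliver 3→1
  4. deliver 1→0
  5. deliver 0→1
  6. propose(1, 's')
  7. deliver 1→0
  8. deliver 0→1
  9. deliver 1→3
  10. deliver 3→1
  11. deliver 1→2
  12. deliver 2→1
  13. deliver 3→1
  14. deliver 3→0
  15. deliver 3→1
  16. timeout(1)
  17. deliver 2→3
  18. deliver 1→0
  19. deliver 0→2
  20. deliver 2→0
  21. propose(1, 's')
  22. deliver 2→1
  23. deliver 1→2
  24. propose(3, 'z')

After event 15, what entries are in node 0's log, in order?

s

1. timeout(1):  <1:cand b5 ->
2. deliver 1→3:  <3:foll b5 ->
3. deliver 3→1:  nop
4. deliver 1→0:  <0:foll b5 ->
5. deliver 0→1:  <1:lead b5 ->
6. propose(1,'s'):  nop
7. deliver 1→0:  <0:foll b5 s>
8. deliver 0→1:  nop
9. deliver 1→3:  <3:foll b5 s>
10. deliver 3→1:  <1:lead b5 s>
11. deliver 1→2:  <2:foll b5 ->
12. deliver 2→1:  nop
13. deliver 3→1:  nop
14. deliver 3→0:  nop
15. deliver 3→1:  nop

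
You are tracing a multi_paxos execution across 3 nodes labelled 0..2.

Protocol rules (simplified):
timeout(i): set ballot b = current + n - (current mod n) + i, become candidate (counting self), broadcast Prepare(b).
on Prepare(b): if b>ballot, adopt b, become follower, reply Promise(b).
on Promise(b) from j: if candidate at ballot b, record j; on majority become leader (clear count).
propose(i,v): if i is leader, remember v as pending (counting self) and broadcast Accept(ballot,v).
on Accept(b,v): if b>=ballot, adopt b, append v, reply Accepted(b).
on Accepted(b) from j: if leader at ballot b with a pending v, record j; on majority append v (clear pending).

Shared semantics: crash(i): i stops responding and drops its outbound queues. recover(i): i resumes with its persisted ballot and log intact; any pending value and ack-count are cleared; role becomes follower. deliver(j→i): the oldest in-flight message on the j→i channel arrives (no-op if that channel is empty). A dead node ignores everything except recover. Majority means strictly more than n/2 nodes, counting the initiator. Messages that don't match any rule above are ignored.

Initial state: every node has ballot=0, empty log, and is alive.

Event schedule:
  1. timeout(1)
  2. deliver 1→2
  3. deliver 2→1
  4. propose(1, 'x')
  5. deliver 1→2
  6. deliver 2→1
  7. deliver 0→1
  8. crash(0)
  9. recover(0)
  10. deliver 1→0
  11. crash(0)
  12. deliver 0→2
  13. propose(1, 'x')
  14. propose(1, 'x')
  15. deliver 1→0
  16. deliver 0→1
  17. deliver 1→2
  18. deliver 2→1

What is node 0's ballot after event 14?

e1 timeout(1): 1[cand,b=4,-]
e2 deliver 1→2: 2[foll,b=4,-]
e3 deliver 2→1: 1[lead,b=4,-]
e4 propose(1,'x'): ·
e5 deliver 1→2: 2[foll,b=4,x]
e6 deliver 2→1: 1[lead,b=4,x]
e7 deliver 0→1: ·
e8 crash(0): 0[✗foll,b=0,-]
e9 recover(0): 0[foll,b=0,-]
e10 deliver 1→0: 0[foll,b=4,-]
e11 crash(0): 0[✗foll,b=4,-]
e12 deliver 0→2: ·
e13 propose(1,'x'): ·
e14 propose(1,'x'): ·

4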